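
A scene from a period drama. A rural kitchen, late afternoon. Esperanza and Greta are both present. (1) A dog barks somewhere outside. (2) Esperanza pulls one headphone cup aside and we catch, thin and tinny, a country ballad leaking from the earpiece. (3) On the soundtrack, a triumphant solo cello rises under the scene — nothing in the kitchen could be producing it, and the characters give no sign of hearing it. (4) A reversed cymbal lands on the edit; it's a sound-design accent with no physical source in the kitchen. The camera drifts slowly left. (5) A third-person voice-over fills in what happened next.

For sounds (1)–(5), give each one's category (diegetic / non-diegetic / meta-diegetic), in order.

(1) is diegetic: the sound comes from a dog physically present in the location.
Sound (2): the earpiece is a real device on Esperanza's head — source music, so diegetic.
(3) is non-diegetic: it has no source in the story world and no character can hear it — it's underscore.
(4) is non-diegetic: it's a sound-design accent with no in-world source; no one in the scene can hear it.
(5) commentary laid over the scene from outside the fiction → non-diegetic.

diegetic, diegetic, non-diegetic, non-diegetic, non-diegetic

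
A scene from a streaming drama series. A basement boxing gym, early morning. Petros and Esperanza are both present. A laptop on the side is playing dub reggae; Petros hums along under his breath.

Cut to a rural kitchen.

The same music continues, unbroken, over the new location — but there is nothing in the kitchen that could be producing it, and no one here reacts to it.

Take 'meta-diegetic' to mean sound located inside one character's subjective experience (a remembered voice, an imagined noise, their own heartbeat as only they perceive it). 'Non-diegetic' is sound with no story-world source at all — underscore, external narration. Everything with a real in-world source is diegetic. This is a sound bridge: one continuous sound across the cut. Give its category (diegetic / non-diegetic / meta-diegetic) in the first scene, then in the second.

Scene one: a laptop is an on-screen source and Petros reacts to it → diegetic.
Scene two: there is no source in the kitchen and no one hears it — it's now underscore → non-diegetic.

diegetic, non-diegetic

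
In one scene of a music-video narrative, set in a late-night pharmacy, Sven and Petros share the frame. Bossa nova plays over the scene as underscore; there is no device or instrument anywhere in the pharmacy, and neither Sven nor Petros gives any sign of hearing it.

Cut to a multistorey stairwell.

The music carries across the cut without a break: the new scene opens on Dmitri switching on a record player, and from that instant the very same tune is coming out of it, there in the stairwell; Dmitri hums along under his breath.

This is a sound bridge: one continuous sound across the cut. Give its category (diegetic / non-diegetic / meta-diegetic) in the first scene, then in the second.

Scene one: there's no in-world source anywhere and no character hears it — underscore for the audience only → non-diegetic.
Scene two: once Dmitri turns on a record player, the music has a real source in the story world and Dmitri reacts to it → diegetic.

non-diegetic, diegetic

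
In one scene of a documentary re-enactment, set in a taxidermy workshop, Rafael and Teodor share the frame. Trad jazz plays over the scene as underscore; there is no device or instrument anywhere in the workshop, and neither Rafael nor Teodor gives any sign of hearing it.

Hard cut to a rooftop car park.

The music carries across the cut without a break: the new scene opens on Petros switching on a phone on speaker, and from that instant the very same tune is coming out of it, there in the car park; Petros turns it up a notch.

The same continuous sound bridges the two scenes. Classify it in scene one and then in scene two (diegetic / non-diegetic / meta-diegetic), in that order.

Scene one: there's no in-world source anywhere and no character hears it — underscore for the audience only → non-diegetic.
Scene two: once Petros turns on a phone on speaker, the music has a real source in the story world and Petros reacts to it → diegetic.

non-diegetic, diegetic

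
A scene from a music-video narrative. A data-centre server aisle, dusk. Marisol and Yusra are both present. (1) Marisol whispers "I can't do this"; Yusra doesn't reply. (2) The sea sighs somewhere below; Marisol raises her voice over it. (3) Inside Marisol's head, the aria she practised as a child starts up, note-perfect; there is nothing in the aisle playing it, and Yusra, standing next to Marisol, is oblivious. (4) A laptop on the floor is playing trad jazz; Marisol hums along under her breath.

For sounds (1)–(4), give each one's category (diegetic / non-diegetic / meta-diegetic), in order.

Sound (1): on-screen dialogue — Marisol speaks and Yusra is there to hear, so diegetic.
Sound (2): it's the actual ambient sound of the location, so diegetic.
(3) is meta-diegetic: the music is a memory playing inside Marisol's mind alone; no real-world source, Yusra can't hear it.
(4) is diegetic: a laptop is a physical source in the scene and Marisol reacts to it.

diegetic, diegetic, meta-diegetic, diegetic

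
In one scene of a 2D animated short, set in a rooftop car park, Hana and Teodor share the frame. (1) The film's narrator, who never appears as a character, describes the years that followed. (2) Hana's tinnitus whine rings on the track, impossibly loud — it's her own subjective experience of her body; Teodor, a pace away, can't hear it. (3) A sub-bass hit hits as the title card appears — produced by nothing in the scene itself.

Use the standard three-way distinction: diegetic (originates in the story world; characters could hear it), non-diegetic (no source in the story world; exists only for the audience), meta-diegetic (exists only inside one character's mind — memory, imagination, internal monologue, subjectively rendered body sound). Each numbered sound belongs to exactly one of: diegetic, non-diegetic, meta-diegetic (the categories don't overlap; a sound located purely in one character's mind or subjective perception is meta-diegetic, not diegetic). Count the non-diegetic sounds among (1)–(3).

(1) is non-diegetic: the narrator exists outside the story world, addressing only the audience.
(2) is meta-diegetic: a subjective body sound — Hana's private perception, inaudible to Teodor.
(3) is non-diegetic: nothing in the scene produces it; it's an accent added for the audience.
So 2 of the 3 are non-diegetic: (1), (3).

2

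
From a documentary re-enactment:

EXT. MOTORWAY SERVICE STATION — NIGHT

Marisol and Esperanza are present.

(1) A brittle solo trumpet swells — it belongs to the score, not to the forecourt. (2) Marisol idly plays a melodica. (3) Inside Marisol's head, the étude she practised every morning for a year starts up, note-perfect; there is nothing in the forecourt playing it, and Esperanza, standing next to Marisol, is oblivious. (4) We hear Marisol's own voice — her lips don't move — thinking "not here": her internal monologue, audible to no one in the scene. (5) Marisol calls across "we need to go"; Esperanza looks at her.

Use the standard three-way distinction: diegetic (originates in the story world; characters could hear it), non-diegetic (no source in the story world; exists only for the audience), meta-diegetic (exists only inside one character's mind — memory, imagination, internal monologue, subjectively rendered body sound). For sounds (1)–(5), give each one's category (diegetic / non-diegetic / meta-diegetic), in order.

non-diegetic, diegetic, meta-diegetic, meta-diegetic, diegetic

(1) is non-diegetic: score with no on-screen or off-screen source; it exists for the audience alone.
Sound (2): a character is playing a melodica on screen, so diegetic.
Sound (3): the music is a memory playing inside Marisol's mind alone; no real-world source, Esperanza can't hear it, so meta-diegetic.
(4) is meta-diegetic: internal monologue — inside Marisol's mind, not spoken into the scene.
(5) on-screen dialogue — Marisol speaks and Esperanza is there to hear → diegetic.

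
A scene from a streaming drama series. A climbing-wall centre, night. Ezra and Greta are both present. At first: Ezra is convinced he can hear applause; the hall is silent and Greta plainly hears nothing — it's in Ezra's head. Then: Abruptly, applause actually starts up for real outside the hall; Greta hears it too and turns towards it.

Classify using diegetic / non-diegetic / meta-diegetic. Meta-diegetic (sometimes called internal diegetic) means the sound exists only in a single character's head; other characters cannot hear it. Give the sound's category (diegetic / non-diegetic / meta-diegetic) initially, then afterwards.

Initially: only Ezra 'hears' it — imagined, in his mind → meta-diegetic.
Afterwards: now there's a real external source and Greta hears it too — in the story world → diegetic.

meta-diegetic, diegetic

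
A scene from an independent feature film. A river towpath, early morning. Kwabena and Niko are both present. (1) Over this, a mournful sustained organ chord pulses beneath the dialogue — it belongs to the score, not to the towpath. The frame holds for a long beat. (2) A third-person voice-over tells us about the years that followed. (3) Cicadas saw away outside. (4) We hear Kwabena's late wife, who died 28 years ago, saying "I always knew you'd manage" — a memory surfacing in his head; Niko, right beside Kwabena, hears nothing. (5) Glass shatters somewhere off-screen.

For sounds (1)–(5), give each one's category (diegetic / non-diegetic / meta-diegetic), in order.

(1) is non-diegetic: it has no source in the story world and no character can hear it — it's underscore.
(2) is non-diegetic: commentary laid over the scene from outside the fiction.
Sound (3): ambient/room sound belonging to the story's physical space, so diegetic.
(4) it's Kwabena's recollection rendered as sound; the other character can't hear it → meta-diegetic.
(5) is diegetic: the sound comes from glass physically present in the location.

non-diegetic, non-diegetic, diegetic, meta-diegetic, diegetic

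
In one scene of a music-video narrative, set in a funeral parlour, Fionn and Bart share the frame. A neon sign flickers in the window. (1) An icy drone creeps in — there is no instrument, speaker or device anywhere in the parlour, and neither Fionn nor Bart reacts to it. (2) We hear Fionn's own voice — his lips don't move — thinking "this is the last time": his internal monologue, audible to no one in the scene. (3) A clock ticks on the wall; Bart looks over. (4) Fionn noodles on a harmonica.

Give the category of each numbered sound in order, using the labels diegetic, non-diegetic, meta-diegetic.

(1) is non-diegetic: score with no on-screen or off-screen source; it exists for the audience alone.
(2) it's Fionn's unspoken thought, heard only by the audience via his subjectivity → meta-diegetic.
Sound (3): the sound comes from a clock physically present in the location, so diegetic.
(4) a character is playing a harmonica on screen → diegetic.

non-diegetic, meta-diegetic, diegetic, diegetic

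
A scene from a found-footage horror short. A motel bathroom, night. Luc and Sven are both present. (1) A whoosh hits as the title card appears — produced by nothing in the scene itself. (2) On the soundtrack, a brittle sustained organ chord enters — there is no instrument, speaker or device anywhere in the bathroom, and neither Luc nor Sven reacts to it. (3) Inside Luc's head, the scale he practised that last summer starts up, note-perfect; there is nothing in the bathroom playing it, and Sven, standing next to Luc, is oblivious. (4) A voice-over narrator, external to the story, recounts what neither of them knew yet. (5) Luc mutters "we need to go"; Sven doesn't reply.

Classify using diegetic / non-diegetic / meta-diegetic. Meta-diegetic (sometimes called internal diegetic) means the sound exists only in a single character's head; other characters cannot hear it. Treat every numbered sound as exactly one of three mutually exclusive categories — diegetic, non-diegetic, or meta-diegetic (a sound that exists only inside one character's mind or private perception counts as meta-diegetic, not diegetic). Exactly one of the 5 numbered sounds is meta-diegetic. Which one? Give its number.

(1) is non-diegetic: it's a sound-design accent with no in-world source; no one in the scene can hear it.
(2) is non-diegetic: it has no source in the story world and no character can hear it — it's underscore.
(3) remembered music, private to Luc — Sven is oblivious because it isn't in the room → meta-diegetic.
(4) commentary laid over the scene from outside the fiction → non-diegetic.
(5) is diegetic: Luc is a character speaking aloud in the scene.
Only (3) is meta-diegetic.

3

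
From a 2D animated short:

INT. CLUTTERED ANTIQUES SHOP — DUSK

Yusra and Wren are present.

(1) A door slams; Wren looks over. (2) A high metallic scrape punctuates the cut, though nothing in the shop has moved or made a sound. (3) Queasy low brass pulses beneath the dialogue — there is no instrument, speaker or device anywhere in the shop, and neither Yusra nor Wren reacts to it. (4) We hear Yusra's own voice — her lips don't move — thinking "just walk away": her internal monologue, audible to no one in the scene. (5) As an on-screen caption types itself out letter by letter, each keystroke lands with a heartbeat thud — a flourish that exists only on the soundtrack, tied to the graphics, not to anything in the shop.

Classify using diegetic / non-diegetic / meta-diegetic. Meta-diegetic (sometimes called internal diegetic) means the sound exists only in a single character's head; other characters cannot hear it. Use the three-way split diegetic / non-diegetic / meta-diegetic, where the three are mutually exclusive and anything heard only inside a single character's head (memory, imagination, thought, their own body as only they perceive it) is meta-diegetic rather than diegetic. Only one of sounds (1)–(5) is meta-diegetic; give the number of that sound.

(1) an in-world source (a door); characters could hear it → diegetic.
(2) is non-diegetic: it's a sound-design accent with no in-world source; no one in the scene can hear it.
(3) is non-diegetic: score with no on-screen or off-screen source; it exists for the audience alone.
(4) is meta-diegetic: internal monologue — inside Yusra's mind, not spoken into the scene.
(5) sound married to a title/caption — outside the diegesis by definition → non-diegetic.
Only (4) is meta-diegetic.

4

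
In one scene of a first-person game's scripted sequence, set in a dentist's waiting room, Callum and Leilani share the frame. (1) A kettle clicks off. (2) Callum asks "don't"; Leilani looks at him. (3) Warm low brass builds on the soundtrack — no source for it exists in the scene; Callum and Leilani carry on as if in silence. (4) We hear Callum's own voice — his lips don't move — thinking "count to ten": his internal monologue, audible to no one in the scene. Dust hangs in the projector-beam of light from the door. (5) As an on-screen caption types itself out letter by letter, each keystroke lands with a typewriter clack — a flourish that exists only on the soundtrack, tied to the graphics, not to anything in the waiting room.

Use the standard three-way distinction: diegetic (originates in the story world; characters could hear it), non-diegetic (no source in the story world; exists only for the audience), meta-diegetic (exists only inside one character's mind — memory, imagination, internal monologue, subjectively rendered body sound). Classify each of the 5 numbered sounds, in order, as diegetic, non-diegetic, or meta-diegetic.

(1) is diegetic: an in-world source (a kettle); characters could hear it.
Sound (2): spoken by a character present in the story world, so diegetic.
(3) is non-diegetic: score with no on-screen or off-screen source; it exists for the audience alone.
(4) Callum's thought-voice: a private mental sound no other character can hear → meta-diegetic.
Sound (5): the caption isn't part of the story world, so neither is the sound tied to it, so non-diegetic.

diegetic, diegetic, non-diegetic, meta-diegetic, non-diegetic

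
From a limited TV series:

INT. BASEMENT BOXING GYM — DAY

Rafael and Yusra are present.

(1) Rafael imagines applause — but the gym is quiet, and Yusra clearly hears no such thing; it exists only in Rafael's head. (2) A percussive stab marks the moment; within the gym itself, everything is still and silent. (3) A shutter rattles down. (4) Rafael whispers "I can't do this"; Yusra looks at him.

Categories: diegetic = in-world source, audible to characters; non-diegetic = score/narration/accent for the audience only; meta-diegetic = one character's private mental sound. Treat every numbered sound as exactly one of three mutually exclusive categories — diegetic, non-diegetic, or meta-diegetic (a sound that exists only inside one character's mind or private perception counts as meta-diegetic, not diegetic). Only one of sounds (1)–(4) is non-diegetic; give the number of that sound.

(1) the sound is imagined by Rafael; nothing in the story world is producing it and Yusra can't hear it → meta-diegetic.
(2) is non-diegetic: an editorial stinger — it belongs to the cut, not the story world.
(3) a shutter is a real object/event in the scene's world → diegetic.
(4) Rafael is a character speaking aloud in the scene → diegetic.
Only (2) is non-diegetic.

2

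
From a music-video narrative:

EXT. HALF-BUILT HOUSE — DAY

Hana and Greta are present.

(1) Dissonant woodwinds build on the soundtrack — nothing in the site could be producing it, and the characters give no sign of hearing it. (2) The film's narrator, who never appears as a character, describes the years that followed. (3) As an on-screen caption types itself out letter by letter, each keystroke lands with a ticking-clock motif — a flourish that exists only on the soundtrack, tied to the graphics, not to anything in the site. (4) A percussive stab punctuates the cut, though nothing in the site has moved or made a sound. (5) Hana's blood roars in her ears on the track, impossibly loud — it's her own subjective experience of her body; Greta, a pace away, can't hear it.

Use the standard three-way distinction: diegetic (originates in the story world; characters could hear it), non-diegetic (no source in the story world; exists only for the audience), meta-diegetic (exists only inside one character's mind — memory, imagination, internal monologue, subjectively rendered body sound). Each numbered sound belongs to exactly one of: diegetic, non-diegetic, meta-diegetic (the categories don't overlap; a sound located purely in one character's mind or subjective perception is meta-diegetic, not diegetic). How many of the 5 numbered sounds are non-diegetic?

4

Sound (1): it has no source in the story world and no character can hear it — it's underscore, so non-diegetic.
Sound (2): external voice-over — not a character, not heard by anyone in the scene, so non-diegetic.
(3) sound married to a title/caption — outside the diegesis by definition → non-diegetic.
(4) it's a sound-design accent with no in-world source; no one in the scene can hear it → non-diegetic.
(5) it's Hana's internal bodily sensation rendered as sound; only Hana 'hears' it → meta-diegetic.
Non-diegetic: (1), (2), (3), (4) — that's 4.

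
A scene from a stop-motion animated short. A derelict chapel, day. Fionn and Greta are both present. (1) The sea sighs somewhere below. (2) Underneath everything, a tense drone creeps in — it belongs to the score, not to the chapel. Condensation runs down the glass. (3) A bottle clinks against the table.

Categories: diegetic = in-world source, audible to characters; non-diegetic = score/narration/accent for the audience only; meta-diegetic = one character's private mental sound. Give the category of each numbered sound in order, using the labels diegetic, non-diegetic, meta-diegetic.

diegetic, non-diegetic, diegetic

(1) the sea is part of the location's real environment → diegetic.
(2) nothing in the chapel produces it and the characters don't hear it — pure soundtrack → non-diegetic.
(3) the sound comes from a bottle physically present in the location → diegetic.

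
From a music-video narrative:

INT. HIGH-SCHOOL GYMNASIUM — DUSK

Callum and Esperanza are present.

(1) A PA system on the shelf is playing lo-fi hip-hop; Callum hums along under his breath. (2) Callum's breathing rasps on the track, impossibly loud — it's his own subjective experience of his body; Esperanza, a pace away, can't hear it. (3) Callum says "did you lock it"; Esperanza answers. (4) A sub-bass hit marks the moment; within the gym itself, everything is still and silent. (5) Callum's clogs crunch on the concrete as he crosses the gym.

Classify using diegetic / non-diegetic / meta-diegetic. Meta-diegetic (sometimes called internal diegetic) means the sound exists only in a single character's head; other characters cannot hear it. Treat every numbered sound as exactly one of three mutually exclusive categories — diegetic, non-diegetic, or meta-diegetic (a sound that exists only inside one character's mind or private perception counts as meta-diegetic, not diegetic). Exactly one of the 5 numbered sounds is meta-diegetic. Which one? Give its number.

2

(1) source music from a PA system, which exists in the story world → diegetic.
Sound (2): it's Callum's internal bodily sensation rendered as sound; only Callum 'hears' it, so meta-diegetic.
(3) Callum is a character speaking aloud in the scene → diegetic.
(4) it's a sound-design accent with no in-world source; no one in the scene can hear it → non-diegetic.
(5) is diegetic: it's the physical sound of Callum moving in the space.
Only (2) is meta-diegetic.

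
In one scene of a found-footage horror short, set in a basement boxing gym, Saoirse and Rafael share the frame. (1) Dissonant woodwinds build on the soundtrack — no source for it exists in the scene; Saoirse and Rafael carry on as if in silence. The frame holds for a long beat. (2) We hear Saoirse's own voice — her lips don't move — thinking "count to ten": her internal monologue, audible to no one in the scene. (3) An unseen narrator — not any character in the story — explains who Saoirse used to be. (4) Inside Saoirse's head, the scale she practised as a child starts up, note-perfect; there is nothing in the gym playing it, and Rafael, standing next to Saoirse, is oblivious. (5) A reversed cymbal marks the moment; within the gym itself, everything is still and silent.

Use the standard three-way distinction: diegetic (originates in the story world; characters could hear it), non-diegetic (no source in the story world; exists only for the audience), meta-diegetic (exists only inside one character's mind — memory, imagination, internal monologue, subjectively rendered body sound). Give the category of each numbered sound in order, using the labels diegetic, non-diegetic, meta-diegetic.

(1) is non-diegetic: it has no source in the story world and no character can hear it — it's underscore.
(2) it's Saoirse's unspoken thought, heard only by the audience via her subjectivity → meta-diegetic.
Sound (3): external voice-over — not a character, not heard by anyone in the scene, so non-diegetic.
(4) is meta-diegetic: it lives in Saoirse's subjectivity, not in the gym.
(5) is non-diegetic: it's a sound-design accent with no in-world source; no one in the scene can hear it.

non-diegetic, meta-diegetic, non-diegetic, meta-diegetic, non-diegetic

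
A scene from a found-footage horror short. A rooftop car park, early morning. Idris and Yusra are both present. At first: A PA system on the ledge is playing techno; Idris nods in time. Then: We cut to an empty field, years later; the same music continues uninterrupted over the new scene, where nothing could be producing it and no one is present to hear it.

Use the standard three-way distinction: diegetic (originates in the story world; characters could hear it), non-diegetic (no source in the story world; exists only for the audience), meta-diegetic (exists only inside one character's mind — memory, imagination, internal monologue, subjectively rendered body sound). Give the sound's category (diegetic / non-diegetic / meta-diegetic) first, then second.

diegetic, non-diegetic

First: a PA system is a real in-scene source and Idris reacts to it → diegetic.
Second: there is no longer any in-world source and no one can hear it — it has become underscore → non-diegetic.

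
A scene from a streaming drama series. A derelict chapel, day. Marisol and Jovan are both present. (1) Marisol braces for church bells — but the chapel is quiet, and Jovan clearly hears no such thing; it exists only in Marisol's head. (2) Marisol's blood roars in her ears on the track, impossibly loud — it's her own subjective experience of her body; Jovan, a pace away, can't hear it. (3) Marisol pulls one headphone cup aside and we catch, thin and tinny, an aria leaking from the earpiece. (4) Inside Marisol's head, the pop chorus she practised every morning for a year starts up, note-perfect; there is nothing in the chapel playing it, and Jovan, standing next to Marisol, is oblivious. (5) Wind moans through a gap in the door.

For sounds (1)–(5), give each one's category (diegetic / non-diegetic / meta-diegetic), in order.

(1) Marisol alone 'hears' it — an imagined sound, not present in the space → meta-diegetic.
Sound (2): it's Marisol's internal bodily sensation rendered as sound; only Marisol 'hears' it, so meta-diegetic.
(3) the headphones are an on-screen source → diegetic.
Sound (4): remembered music, private to Marisol — Jovan is oblivious because it isn't in the room, so meta-diegetic.
(5) it's the actual ambient sound of the location → diegetic.

meta-diegetic, meta-diegetic, diegetic, meta-diegetic, diegetic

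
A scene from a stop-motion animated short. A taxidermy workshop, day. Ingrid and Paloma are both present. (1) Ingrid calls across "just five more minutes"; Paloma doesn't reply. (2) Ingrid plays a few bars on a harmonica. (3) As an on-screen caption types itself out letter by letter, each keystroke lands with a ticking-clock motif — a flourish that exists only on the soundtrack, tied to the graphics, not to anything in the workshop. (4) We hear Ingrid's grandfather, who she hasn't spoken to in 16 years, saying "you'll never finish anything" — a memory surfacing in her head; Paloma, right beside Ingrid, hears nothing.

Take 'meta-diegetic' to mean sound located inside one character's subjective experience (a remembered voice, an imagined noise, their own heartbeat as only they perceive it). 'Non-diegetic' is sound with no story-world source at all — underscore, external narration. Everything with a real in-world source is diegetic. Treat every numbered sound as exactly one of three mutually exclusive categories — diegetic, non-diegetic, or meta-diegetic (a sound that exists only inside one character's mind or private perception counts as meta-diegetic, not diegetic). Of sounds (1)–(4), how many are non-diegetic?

Sound (1): spoken by a character present in the story world, so diegetic.
(2) is diegetic: the instrument and the performer are both in the scene.
(3) it accompanies on-screen graphics, not anything inside the story world → non-diegetic.
(4) a remembered line, private to Ingrid — not present in the room, not audible to Paloma → meta-diegetic.
Non-diegetic: (3) — that's 1.

1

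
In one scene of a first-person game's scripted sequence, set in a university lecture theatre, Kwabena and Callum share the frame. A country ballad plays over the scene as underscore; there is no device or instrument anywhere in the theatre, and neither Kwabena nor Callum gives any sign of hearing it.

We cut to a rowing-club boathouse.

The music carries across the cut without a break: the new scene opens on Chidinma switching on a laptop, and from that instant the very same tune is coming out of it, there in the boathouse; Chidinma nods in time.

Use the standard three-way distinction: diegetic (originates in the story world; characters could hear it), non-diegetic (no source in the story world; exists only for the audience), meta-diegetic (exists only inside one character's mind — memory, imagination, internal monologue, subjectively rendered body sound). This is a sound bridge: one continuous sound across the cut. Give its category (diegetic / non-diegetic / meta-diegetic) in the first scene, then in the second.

Scene one: there's no in-world source anywhere and no character hears it — underscore for the audience only → non-diegetic.
Scene two: once Chidinma turns on a laptop, the music has a real source in the story world and Chidinma reacts to it → diegetic.

non-diegetic, diegetic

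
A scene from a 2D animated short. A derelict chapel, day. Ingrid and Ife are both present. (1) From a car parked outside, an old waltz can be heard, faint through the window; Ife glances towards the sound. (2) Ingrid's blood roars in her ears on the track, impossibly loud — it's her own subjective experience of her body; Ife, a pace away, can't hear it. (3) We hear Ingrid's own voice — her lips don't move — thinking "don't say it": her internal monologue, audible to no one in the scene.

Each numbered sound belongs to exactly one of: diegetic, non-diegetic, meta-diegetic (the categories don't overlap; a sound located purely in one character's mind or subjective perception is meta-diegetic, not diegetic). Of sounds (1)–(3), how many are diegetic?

(1) the music has an off-screen but real-world source and a character hears it → diegetic.
Sound (2): a subjective body sound — Ingrid's private perception, inaudible to Ife, so meta-diegetic.
Sound (3): Ingrid's thought-voice: a private mental sound no other character can hear, so meta-diegetic.
Diegetic: (1) — that's 1.

1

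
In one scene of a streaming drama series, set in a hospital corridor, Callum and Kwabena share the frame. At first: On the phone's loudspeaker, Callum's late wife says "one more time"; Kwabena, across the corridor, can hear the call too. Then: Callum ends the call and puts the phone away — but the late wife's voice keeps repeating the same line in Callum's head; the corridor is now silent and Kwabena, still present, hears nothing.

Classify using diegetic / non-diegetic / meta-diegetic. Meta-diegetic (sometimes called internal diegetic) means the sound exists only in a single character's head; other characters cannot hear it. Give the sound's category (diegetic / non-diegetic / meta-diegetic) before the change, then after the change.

diegetic, meta-diegetic

Before the change: the loudspeaker is an in-world source; both Callum and Kwabena hear the call → diegetic.
After the change: with the phone off, the voice continues only as Callum's private mental replay — Kwabena can't hear it → meta-diegetic.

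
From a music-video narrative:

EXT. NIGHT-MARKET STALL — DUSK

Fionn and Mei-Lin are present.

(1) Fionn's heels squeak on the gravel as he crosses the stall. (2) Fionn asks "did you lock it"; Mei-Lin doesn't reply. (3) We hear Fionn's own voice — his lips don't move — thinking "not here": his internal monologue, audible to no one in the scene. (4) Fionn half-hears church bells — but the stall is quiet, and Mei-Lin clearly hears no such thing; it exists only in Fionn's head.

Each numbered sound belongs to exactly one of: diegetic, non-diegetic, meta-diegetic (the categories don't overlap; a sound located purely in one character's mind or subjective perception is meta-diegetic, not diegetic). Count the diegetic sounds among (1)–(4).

Sound (1): Fionn's footsteps are produced in the story world, so diegetic.
(2) is diegetic: Fionn is a character speaking aloud in the scene.
Sound (3): internal monologue — inside Fionn's mind, not spoken into the scene, so meta-diegetic.
(4) is meta-diegetic: subjective to Fionn: the stall is silent and Mei-Lin hears nothing.
So 2 of the 4 are diegetic: (1), (2).

2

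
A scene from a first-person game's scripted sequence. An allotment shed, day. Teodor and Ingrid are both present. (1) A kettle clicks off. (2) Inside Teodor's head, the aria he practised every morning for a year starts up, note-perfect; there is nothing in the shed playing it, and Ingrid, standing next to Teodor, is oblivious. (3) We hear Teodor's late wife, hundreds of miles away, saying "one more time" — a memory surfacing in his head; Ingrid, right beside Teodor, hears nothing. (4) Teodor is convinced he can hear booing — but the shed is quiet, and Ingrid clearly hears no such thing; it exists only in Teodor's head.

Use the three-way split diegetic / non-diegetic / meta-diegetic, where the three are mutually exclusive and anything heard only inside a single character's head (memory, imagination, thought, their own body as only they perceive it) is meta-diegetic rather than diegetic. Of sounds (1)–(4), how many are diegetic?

(1) is diegetic: a kettle is a real object/event in the scene's world.
(2) is meta-diegetic: remembered music, private to Teodor — Ingrid is oblivious because it isn't in the room.
(3) it's Teodor's recollection rendered as sound; the other character can't hear it → meta-diegetic.
(4) Teodor alone 'hears' it — an imagined sound, not present in the space → meta-diegetic.
Diegetic: (1) — that's 1.

1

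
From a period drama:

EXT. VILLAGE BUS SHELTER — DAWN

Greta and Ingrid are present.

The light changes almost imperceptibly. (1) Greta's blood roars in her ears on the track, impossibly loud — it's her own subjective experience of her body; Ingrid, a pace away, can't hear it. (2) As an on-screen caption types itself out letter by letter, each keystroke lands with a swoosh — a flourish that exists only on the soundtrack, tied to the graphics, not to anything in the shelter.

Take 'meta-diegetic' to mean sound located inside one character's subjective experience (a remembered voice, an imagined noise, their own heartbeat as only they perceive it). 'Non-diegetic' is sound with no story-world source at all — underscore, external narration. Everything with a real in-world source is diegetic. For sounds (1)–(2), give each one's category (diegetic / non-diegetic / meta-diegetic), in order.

meta-diegetic, non-diegetic

(1) a subjective body sound — Greta's private perception, inaudible to Ingrid → meta-diegetic.
(2) sound married to a title/caption — outside the diegesis by definition → non-diegetic.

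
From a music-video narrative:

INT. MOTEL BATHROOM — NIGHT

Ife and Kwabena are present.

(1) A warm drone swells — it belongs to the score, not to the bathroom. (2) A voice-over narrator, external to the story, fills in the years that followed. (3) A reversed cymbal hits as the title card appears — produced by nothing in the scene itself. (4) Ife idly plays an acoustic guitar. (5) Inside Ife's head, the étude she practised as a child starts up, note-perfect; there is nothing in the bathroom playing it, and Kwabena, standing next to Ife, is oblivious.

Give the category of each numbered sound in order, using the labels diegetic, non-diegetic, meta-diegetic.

(1) is non-diegetic: nothing in the bathroom produces it and the characters don't hear it — pure soundtrack.
Sound (2): commentary laid over the scene from outside the fiction, so non-diegetic.
Sound (3): an editorial stinger — it belongs to the cut, not the story world, so non-diegetic.
(4) is diegetic: Ife is producing the music live, in the story world.
(5) the music is a memory playing inside Ife's mind alone; no real-world source, Kwabena can't hear it → meta-diegetic.

non-diegetic, non-diegetic, non-diegetic, diegetic, meta-diegetic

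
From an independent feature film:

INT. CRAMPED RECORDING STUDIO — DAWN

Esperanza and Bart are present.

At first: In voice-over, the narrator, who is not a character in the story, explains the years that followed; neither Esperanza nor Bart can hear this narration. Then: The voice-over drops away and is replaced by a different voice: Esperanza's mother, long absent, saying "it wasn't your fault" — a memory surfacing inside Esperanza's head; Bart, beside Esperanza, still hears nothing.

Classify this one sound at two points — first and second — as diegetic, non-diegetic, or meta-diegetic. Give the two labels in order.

non-diegetic, meta-diegetic

First: the external narrator addresses only the audience — outside the story world → non-diegetic.
Second: the replacement voice is a memory inside Esperanza's mind specifically → meta-diegetic.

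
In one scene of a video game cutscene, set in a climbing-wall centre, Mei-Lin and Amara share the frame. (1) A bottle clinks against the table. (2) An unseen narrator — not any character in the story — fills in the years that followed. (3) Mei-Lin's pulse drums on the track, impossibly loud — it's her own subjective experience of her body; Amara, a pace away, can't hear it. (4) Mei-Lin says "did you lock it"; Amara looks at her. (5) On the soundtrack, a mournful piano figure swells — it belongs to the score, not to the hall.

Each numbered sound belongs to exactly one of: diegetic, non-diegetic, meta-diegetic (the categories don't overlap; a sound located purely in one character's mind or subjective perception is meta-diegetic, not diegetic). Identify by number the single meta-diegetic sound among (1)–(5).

3

(1) is diegetic: the sound comes from a bottle physically present in the location.
(2) the narrator exists outside the story world, addressing only the audience → non-diegetic.
(3) it's Mei-Lin's internal bodily sensation rendered as sound; only Mei-Lin 'hears' it → meta-diegetic.
(4) is diegetic: on-screen dialogue — Mei-Lin speaks and Amara is there to hear.
(5) it has no source in the story world and no character can hear it — it's underscore → non-diegetic.
Only (3) is meta-diegetic.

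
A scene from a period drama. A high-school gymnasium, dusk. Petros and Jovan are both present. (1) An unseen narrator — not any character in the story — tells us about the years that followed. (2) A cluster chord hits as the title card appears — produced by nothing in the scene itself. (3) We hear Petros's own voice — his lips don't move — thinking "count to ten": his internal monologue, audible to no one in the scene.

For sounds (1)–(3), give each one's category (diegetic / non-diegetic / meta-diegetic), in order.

non-diegetic, non-diegetic, meta-diegetic

(1) commentary laid over the scene from outside the fiction → non-diegetic.
(2) an editorial stinger — it belongs to the cut, not the story world → non-diegetic.
(3) is meta-diegetic: internal monologue — inside Petros's mind, not spoken into the scene.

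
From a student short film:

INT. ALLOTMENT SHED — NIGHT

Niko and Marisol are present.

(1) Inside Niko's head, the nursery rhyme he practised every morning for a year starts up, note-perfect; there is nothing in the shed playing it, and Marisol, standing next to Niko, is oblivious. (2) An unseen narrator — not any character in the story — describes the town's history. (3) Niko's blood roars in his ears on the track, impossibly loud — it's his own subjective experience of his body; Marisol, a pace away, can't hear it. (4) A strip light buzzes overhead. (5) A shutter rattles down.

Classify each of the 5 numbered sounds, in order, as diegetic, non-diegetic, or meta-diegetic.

meta-diegetic, non-diegetic, meta-diegetic, diegetic, diegetic

(1) is meta-diegetic: it lives in Niko's subjectivity, not in the shed.
Sound (2): external voice-over — not a character, not heard by anyone in the scene, so non-diegetic.
(3) is meta-diegetic: point-of-audition from inside Niko's body; not a sound in the room.
Sound (4): a strip light is part of the location's real environment, so diegetic.
(5) is diegetic: an in-world source (a shutter); characters could hear it.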